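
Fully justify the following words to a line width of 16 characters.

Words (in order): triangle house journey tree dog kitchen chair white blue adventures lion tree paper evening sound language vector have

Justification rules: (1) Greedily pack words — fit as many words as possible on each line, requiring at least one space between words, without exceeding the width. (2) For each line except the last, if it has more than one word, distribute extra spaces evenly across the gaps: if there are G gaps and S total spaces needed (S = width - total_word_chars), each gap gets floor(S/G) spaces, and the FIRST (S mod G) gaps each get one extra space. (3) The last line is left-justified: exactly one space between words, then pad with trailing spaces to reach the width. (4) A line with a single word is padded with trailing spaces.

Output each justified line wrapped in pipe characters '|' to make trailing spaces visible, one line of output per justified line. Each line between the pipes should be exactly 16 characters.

Answer: |triangle   house|
|journey tree dog|
|kitchen    chair|
|white       blue|
|adventures  lion|
|tree       paper|
|evening    sound|
|language  vector|
|have            |

Derivation:
Line 1: ['triangle', 'house'] (min_width=14, slack=2)
Line 2: ['journey', 'tree', 'dog'] (min_width=16, slack=0)
Line 3: ['kitchen', 'chair'] (min_width=13, slack=3)
Line 4: ['white', 'blue'] (min_width=10, slack=6)
Line 5: ['adventures', 'lion'] (min_width=15, slack=1)
Line 6: ['tree', 'paper'] (min_width=10, slack=6)
Line 7: ['evening', 'sound'] (min_width=13, slack=3)
Line 8: ['language', 'vector'] (min_width=15, slack=1)
Line 9: ['have'] (min_width=4, slack=12)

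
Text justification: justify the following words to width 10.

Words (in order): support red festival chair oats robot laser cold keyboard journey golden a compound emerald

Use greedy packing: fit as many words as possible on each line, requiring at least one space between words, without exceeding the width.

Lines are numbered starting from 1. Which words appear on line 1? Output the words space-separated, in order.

Answer: support

Derivation:
Line 1: ['support'] (min_width=7, slack=3)
Line 2: ['red'] (min_width=3, slack=7)
Line 3: ['festival'] (min_width=8, slack=2)
Line 4: ['chair', 'oats'] (min_width=10, slack=0)
Line 5: ['robot'] (min_width=5, slack=5)
Line 6: ['laser', 'cold'] (min_width=10, slack=0)
Line 7: ['keyboard'] (min_width=8, slack=2)
Line 8: ['journey'] (min_width=7, slack=3)
Line 9: ['golden', 'a'] (min_width=8, slack=2)
Line 10: ['compound'] (min_width=8, slack=2)
Line 11: ['emerald'] (min_width=7, slack=3)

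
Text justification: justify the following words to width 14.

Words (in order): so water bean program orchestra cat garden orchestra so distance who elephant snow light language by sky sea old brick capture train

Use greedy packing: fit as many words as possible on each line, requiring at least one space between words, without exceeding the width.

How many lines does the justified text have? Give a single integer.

Answer: 11

Derivation:
Line 1: ['so', 'water', 'bean'] (min_width=13, slack=1)
Line 2: ['program'] (min_width=7, slack=7)
Line 3: ['orchestra', 'cat'] (min_width=13, slack=1)
Line 4: ['garden'] (min_width=6, slack=8)
Line 5: ['orchestra', 'so'] (min_width=12, slack=2)
Line 6: ['distance', 'who'] (min_width=12, slack=2)
Line 7: ['elephant', 'snow'] (min_width=13, slack=1)
Line 8: ['light', 'language'] (min_width=14, slack=0)
Line 9: ['by', 'sky', 'sea', 'old'] (min_width=14, slack=0)
Line 10: ['brick', 'capture'] (min_width=13, slack=1)
Line 11: ['train'] (min_width=5, slack=9)
Total lines: 11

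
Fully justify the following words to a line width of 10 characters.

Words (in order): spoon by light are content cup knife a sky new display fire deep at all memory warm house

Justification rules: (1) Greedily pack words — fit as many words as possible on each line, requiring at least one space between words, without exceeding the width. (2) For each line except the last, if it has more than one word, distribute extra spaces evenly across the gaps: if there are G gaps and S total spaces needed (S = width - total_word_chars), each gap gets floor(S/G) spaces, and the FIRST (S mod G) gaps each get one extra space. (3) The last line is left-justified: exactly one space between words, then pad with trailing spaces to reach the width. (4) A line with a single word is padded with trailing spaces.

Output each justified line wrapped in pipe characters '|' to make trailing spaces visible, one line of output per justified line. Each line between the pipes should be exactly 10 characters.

Answer: |spoon   by|
|light  are|
|content   |
|cup  knife|
|a  sky new|
|display   |
|fire  deep|
|at     all|
|memory    |
|warm house|

Derivation:
Line 1: ['spoon', 'by'] (min_width=8, slack=2)
Line 2: ['light', 'are'] (min_width=9, slack=1)
Line 3: ['content'] (min_width=7, slack=3)
Line 4: ['cup', 'knife'] (min_width=9, slack=1)
Line 5: ['a', 'sky', 'new'] (min_width=9, slack=1)
Line 6: ['display'] (min_width=7, slack=3)
Line 7: ['fire', 'deep'] (min_width=9, slack=1)
Line 8: ['at', 'all'] (min_width=6, slack=4)
Line 9: ['memory'] (min_width=6, slack=4)
Line 10: ['warm', 'house'] (min_width=10, slack=0)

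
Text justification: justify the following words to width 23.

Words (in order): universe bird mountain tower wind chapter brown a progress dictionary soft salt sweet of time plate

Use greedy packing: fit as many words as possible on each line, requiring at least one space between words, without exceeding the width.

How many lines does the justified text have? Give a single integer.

Answer: 5

Derivation:
Line 1: ['universe', 'bird', 'mountain'] (min_width=22, slack=1)
Line 2: ['tower', 'wind', 'chapter'] (min_width=18, slack=5)
Line 3: ['brown', 'a', 'progress'] (min_width=16, slack=7)
Line 4: ['dictionary', 'soft', 'salt'] (min_width=20, slack=3)
Line 5: ['sweet', 'of', 'time', 'plate'] (min_width=19, slack=4)
Total lines: 5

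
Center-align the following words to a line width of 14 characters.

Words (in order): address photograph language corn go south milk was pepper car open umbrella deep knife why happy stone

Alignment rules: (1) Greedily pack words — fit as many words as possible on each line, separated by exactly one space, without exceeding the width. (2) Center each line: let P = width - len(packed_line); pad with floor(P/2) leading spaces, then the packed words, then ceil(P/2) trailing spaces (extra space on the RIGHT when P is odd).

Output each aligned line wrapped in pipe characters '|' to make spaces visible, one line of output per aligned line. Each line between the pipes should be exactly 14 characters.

Line 1: ['address'] (min_width=7, slack=7)
Line 2: ['photograph'] (min_width=10, slack=4)
Line 3: ['language', 'corn'] (min_width=13, slack=1)
Line 4: ['go', 'south', 'milk'] (min_width=13, slack=1)
Line 5: ['was', 'pepper', 'car'] (min_width=14, slack=0)
Line 6: ['open', 'umbrella'] (min_width=13, slack=1)
Line 7: ['deep', 'knife', 'why'] (min_width=14, slack=0)
Line 8: ['happy', 'stone'] (min_width=11, slack=3)

Answer: |   address    |
|  photograph  |
|language corn |
|go south milk |
|was pepper car|
|open umbrella |
|deep knife why|
| happy stone  |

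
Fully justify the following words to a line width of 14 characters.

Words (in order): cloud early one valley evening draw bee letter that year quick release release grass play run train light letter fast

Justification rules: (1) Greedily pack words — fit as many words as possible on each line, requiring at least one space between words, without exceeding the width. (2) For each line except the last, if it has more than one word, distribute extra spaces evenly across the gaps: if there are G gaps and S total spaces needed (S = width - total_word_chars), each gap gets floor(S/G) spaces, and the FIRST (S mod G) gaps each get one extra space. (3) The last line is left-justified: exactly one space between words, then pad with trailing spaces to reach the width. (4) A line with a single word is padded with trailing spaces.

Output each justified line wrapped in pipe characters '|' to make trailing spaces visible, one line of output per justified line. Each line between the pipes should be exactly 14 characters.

Answer: |cloud    early|
|one     valley|
|evening   draw|
|bee     letter|
|that      year|
|quick  release|
|release  grass|
|play run train|
|light   letter|
|fast          |

Derivation:
Line 1: ['cloud', 'early'] (min_width=11, slack=3)
Line 2: ['one', 'valley'] (min_width=10, slack=4)
Line 3: ['evening', 'draw'] (min_width=12, slack=2)
Line 4: ['bee', 'letter'] (min_width=10, slack=4)
Line 5: ['that', 'year'] (min_width=9, slack=5)
Line 6: ['quick', 'release'] (min_width=13, slack=1)
Line 7: ['release', 'grass'] (min_width=13, slack=1)
Line 8: ['play', 'run', 'train'] (min_width=14, slack=0)
Line 9: ['light', 'letter'] (min_width=12, slack=2)
Line 10: ['fast'] (min_width=4, slack=10)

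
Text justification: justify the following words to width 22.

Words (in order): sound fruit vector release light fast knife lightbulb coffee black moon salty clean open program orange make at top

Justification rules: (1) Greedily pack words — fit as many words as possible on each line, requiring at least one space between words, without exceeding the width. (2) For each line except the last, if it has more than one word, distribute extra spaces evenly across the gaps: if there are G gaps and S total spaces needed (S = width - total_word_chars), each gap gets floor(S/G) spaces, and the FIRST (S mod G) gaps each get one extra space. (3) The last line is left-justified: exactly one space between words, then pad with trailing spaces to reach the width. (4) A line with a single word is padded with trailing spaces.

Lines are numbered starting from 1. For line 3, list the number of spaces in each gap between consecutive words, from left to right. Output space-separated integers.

Line 1: ['sound', 'fruit', 'vector'] (min_width=18, slack=4)
Line 2: ['release', 'light', 'fast'] (min_width=18, slack=4)
Line 3: ['knife', 'lightbulb', 'coffee'] (min_width=22, slack=0)
Line 4: ['black', 'moon', 'salty', 'clean'] (min_width=22, slack=0)
Line 5: ['open', 'program', 'orange'] (min_width=19, slack=3)
Line 6: ['make', 'at', 'top'] (min_width=11, slack=11)

Answer: 1 1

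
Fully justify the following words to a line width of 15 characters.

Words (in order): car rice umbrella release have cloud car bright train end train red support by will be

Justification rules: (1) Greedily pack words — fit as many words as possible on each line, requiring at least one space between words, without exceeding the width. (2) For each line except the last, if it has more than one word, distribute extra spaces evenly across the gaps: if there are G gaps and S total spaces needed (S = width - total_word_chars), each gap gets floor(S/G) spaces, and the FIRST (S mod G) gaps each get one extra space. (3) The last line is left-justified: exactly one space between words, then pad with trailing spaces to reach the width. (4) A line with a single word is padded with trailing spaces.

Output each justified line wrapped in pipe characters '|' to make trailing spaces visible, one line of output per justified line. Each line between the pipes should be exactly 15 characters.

Answer: |car        rice|
|umbrella       |
|release    have|
|cloud       car|
|bright    train|
|end  train  red|
|support by will|
|be             |

Derivation:
Line 1: ['car', 'rice'] (min_width=8, slack=7)
Line 2: ['umbrella'] (min_width=8, slack=7)
Line 3: ['release', 'have'] (min_width=12, slack=3)
Line 4: ['cloud', 'car'] (min_width=9, slack=6)
Line 5: ['bright', 'train'] (min_width=12, slack=3)
Line 6: ['end', 'train', 'red'] (min_width=13, slack=2)
Line 7: ['support', 'by', 'will'] (min_width=15, slack=0)
Line 8: ['be'] (min_width=2, slack=13)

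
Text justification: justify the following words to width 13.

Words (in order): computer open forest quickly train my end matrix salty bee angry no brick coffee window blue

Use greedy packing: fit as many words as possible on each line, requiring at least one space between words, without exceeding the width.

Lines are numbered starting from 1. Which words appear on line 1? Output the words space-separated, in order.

Answer: computer open

Derivation:
Line 1: ['computer', 'open'] (min_width=13, slack=0)
Line 2: ['forest'] (min_width=6, slack=7)
Line 3: ['quickly', 'train'] (min_width=13, slack=0)
Line 4: ['my', 'end', 'matrix'] (min_width=13, slack=0)
Line 5: ['salty', 'bee'] (min_width=9, slack=4)
Line 6: ['angry', 'no'] (min_width=8, slack=5)
Line 7: ['brick', 'coffee'] (min_width=12, slack=1)
Line 8: ['window', 'blue'] (min_width=11, slack=2)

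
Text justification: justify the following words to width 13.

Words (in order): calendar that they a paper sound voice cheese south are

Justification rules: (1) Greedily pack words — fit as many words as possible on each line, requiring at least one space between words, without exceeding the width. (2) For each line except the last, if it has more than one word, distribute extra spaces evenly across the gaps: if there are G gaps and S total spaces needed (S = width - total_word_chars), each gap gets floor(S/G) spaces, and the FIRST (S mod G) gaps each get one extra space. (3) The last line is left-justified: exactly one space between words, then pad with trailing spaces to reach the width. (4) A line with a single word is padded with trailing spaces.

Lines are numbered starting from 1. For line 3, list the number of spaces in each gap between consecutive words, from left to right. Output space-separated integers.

Answer: 3

Derivation:
Line 1: ['calendar', 'that'] (min_width=13, slack=0)
Line 2: ['they', 'a', 'paper'] (min_width=12, slack=1)
Line 3: ['sound', 'voice'] (min_width=11, slack=2)
Line 4: ['cheese', 'south'] (min_width=12, slack=1)
Line 5: ['are'] (min_width=3, slack=10)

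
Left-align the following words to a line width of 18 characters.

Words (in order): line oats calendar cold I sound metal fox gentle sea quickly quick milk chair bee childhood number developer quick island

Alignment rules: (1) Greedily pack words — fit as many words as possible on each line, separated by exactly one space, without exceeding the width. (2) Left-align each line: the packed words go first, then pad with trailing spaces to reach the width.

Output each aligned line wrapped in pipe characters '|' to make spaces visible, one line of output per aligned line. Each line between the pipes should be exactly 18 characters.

Answer: |line oats calendar|
|cold I sound metal|
|fox gentle sea    |
|quickly quick milk|
|chair bee         |
|childhood number  |
|developer quick   |
|island            |

Derivation:
Line 1: ['line', 'oats', 'calendar'] (min_width=18, slack=0)
Line 2: ['cold', 'I', 'sound', 'metal'] (min_width=18, slack=0)
Line 3: ['fox', 'gentle', 'sea'] (min_width=14, slack=4)
Line 4: ['quickly', 'quick', 'milk'] (min_width=18, slack=0)
Line 5: ['chair', 'bee'] (min_width=9, slack=9)
Line 6: ['childhood', 'number'] (min_width=16, slack=2)
Line 7: ['developer', 'quick'] (min_width=15, slack=3)
Line 8: ['island'] (min_width=6, slack=12)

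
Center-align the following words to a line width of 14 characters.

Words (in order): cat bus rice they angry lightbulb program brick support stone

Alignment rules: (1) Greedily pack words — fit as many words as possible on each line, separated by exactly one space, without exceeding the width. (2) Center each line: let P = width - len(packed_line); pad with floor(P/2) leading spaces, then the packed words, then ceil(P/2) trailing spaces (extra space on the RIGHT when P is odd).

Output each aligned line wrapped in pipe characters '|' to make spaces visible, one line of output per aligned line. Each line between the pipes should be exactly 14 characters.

Line 1: ['cat', 'bus', 'rice'] (min_width=12, slack=2)
Line 2: ['they', 'angry'] (min_width=10, slack=4)
Line 3: ['lightbulb'] (min_width=9, slack=5)
Line 4: ['program', 'brick'] (min_width=13, slack=1)
Line 5: ['support', 'stone'] (min_width=13, slack=1)

Answer: | cat bus rice |
|  they angry  |
|  lightbulb   |
|program brick |
|support stone |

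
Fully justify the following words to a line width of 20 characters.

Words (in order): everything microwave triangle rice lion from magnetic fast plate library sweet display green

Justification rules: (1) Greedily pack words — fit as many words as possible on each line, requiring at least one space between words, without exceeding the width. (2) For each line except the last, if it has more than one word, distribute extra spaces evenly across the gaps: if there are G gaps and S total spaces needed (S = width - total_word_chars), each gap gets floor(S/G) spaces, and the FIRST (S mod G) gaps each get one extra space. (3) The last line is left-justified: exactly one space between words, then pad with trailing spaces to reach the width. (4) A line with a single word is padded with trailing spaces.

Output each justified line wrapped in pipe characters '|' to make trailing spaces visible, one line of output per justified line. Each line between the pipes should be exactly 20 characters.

Answer: |everything microwave|
|triangle  rice  lion|
|from  magnetic  fast|
|plate  library sweet|
|display green       |

Derivation:
Line 1: ['everything', 'microwave'] (min_width=20, slack=0)
Line 2: ['triangle', 'rice', 'lion'] (min_width=18, slack=2)
Line 3: ['from', 'magnetic', 'fast'] (min_width=18, slack=2)
Line 4: ['plate', 'library', 'sweet'] (min_width=19, slack=1)
Line 5: ['display', 'green'] (min_width=13, slack=7)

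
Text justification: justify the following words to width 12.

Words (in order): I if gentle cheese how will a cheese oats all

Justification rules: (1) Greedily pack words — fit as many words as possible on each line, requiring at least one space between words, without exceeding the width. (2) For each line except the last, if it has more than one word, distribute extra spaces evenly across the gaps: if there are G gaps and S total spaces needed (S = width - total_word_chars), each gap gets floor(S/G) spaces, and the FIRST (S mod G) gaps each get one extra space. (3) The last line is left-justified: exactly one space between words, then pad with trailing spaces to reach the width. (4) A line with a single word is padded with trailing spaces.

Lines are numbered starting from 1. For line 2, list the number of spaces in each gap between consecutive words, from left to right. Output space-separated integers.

Answer: 3

Derivation:
Line 1: ['I', 'if', 'gentle'] (min_width=11, slack=1)
Line 2: ['cheese', 'how'] (min_width=10, slack=2)
Line 3: ['will', 'a'] (min_width=6, slack=6)
Line 4: ['cheese', 'oats'] (min_width=11, slack=1)
Line 5: ['all'] (min_width=3, slack=9)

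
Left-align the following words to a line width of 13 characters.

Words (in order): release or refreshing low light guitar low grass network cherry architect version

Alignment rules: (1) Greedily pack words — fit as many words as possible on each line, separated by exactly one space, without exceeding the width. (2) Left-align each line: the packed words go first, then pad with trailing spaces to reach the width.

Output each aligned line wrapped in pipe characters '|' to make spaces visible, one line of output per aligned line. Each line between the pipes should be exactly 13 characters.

Answer: |release or   |
|refreshing   |
|low light    |
|guitar low   |
|grass network|
|cherry       |
|architect    |
|version      |

Derivation:
Line 1: ['release', 'or'] (min_width=10, slack=3)
Line 2: ['refreshing'] (min_width=10, slack=3)
Line 3: ['low', 'light'] (min_width=9, slack=4)
Line 4: ['guitar', 'low'] (min_width=10, slack=3)
Line 5: ['grass', 'network'] (min_width=13, slack=0)
Line 6: ['cherry'] (min_width=6, slack=7)
Line 7: ['architect'] (min_width=9, slack=4)
Line 8: ['version'] (min_width=7, slack=6)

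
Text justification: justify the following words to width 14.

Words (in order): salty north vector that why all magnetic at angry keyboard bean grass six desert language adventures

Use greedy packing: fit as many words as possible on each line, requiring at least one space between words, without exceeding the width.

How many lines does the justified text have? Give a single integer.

Answer: 9

Derivation:
Line 1: ['salty', 'north'] (min_width=11, slack=3)
Line 2: ['vector', 'that'] (min_width=11, slack=3)
Line 3: ['why', 'all'] (min_width=7, slack=7)
Line 4: ['magnetic', 'at'] (min_width=11, slack=3)
Line 5: ['angry', 'keyboard'] (min_width=14, slack=0)
Line 6: ['bean', 'grass', 'six'] (min_width=14, slack=0)
Line 7: ['desert'] (min_width=6, slack=8)
Line 8: ['language'] (min_width=8, slack=6)
Line 9: ['adventures'] (min_width=10, slack=4)
Total lines: 9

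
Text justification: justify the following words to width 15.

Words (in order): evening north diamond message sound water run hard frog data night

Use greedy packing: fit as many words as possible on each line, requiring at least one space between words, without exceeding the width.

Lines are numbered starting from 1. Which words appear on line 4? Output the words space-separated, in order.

Line 1: ['evening', 'north'] (min_width=13, slack=2)
Line 2: ['diamond', 'message'] (min_width=15, slack=0)
Line 3: ['sound', 'water', 'run'] (min_width=15, slack=0)
Line 4: ['hard', 'frog', 'data'] (min_width=14, slack=1)
Line 5: ['night'] (min_width=5, slack=10)

Answer: hard frog data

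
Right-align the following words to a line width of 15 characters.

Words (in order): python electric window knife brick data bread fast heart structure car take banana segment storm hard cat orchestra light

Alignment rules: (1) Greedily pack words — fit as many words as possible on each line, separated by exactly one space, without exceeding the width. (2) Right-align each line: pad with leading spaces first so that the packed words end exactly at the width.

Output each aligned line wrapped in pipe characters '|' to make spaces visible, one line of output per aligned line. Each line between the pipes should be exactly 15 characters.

Answer: |python electric|
|   window knife|
|     brick data|
|     bread fast|
|heart structure|
|car take banana|
|  segment storm|
|       hard cat|
|orchestra light|

Derivation:
Line 1: ['python', 'electric'] (min_width=15, slack=0)
Line 2: ['window', 'knife'] (min_width=12, slack=3)
Line 3: ['brick', 'data'] (min_width=10, slack=5)
Line 4: ['bread', 'fast'] (min_width=10, slack=5)
Line 5: ['heart', 'structure'] (min_width=15, slack=0)
Line 6: ['car', 'take', 'banana'] (min_width=15, slack=0)
Line 7: ['segment', 'storm'] (min_width=13, slack=2)
Line 8: ['hard', 'cat'] (min_width=8, slack=7)
Line 9: ['orchestra', 'light'] (min_width=15, slack=0)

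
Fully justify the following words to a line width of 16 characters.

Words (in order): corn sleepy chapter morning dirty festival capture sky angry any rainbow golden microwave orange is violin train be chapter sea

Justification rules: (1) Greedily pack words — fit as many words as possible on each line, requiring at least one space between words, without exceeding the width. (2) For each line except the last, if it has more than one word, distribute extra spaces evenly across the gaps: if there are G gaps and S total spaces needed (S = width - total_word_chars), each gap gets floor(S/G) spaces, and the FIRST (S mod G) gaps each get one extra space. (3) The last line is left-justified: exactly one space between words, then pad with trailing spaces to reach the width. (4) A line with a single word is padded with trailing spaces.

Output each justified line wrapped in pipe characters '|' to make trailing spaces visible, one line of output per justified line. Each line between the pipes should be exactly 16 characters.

Line 1: ['corn', 'sleepy'] (min_width=11, slack=5)
Line 2: ['chapter', 'morning'] (min_width=15, slack=1)
Line 3: ['dirty', 'festival'] (min_width=14, slack=2)
Line 4: ['capture', 'sky'] (min_width=11, slack=5)
Line 5: ['angry', 'any'] (min_width=9, slack=7)
Line 6: ['rainbow', 'golden'] (min_width=14, slack=2)
Line 7: ['microwave', 'orange'] (min_width=16, slack=0)
Line 8: ['is', 'violin', 'train'] (min_width=15, slack=1)
Line 9: ['be', 'chapter', 'sea'] (min_width=14, slack=2)

Answer: |corn      sleepy|
|chapter  morning|
|dirty   festival|
|capture      sky|
|angry        any|
|rainbow   golden|
|microwave orange|
|is  violin train|
|be chapter sea  |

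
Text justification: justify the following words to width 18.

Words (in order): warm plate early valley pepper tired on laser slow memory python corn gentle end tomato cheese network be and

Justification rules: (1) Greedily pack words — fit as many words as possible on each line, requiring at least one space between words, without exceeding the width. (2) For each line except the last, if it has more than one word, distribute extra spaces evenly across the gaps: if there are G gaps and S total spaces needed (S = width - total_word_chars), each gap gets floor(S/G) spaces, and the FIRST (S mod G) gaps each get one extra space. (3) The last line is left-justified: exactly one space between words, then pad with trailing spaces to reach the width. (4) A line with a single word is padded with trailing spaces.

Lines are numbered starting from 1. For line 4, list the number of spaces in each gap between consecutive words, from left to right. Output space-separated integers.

Line 1: ['warm', 'plate', 'early'] (min_width=16, slack=2)
Line 2: ['valley', 'pepper'] (min_width=13, slack=5)
Line 3: ['tired', 'on', 'laser'] (min_width=14, slack=4)
Line 4: ['slow', 'memory', 'python'] (min_width=18, slack=0)
Line 5: ['corn', 'gentle', 'end'] (min_width=15, slack=3)
Line 6: ['tomato', 'cheese'] (min_width=13, slack=5)
Line 7: ['network', 'be', 'and'] (min_width=14, slack=4)

Answer: 1 1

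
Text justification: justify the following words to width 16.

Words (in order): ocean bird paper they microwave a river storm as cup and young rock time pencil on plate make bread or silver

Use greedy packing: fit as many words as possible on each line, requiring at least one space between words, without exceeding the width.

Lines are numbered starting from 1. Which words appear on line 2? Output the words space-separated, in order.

Answer: they microwave a

Derivation:
Line 1: ['ocean', 'bird', 'paper'] (min_width=16, slack=0)
Line 2: ['they', 'microwave', 'a'] (min_width=16, slack=0)
Line 3: ['river', 'storm', 'as'] (min_width=14, slack=2)
Line 4: ['cup', 'and', 'young'] (min_width=13, slack=3)
Line 5: ['rock', 'time', 'pencil'] (min_width=16, slack=0)
Line 6: ['on', 'plate', 'make'] (min_width=13, slack=3)
Line 7: ['bread', 'or', 'silver'] (min_width=15, slack=1)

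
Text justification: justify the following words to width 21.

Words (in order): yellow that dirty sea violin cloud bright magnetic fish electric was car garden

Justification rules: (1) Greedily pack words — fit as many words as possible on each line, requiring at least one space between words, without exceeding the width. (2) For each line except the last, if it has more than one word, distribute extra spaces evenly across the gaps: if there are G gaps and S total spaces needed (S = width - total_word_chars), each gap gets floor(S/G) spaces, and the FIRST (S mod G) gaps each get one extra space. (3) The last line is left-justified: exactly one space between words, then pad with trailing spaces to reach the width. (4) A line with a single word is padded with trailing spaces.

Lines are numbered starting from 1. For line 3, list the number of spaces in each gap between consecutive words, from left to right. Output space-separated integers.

Line 1: ['yellow', 'that', 'dirty', 'sea'] (min_width=21, slack=0)
Line 2: ['violin', 'cloud', 'bright'] (min_width=19, slack=2)
Line 3: ['magnetic', 'fish'] (min_width=13, slack=8)
Line 4: ['electric', 'was', 'car'] (min_width=16, slack=5)
Line 5: ['garden'] (min_width=6, slack=15)

Answer: 9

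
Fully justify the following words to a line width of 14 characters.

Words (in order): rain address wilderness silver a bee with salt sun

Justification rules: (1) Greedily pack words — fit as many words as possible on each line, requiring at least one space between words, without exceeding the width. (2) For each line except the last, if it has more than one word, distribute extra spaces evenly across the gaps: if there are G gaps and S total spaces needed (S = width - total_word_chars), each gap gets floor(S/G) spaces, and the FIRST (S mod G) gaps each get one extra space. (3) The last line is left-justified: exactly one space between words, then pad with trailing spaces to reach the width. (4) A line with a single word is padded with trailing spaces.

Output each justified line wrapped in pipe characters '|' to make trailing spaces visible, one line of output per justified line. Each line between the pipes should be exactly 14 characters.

Line 1: ['rain', 'address'] (min_width=12, slack=2)
Line 2: ['wilderness'] (min_width=10, slack=4)
Line 3: ['silver', 'a', 'bee'] (min_width=12, slack=2)
Line 4: ['with', 'salt', 'sun'] (min_width=13, slack=1)

Answer: |rain   address|
|wilderness    |
|silver  a  bee|
|with salt sun |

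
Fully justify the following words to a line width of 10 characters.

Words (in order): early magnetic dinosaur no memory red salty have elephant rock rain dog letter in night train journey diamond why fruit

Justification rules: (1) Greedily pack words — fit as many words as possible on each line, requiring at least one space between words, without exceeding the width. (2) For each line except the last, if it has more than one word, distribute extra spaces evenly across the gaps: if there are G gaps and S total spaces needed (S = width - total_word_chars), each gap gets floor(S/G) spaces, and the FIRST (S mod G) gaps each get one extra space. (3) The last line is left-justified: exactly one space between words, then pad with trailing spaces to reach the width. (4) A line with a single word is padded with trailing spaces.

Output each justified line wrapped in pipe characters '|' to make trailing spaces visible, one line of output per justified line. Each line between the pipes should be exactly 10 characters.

Answer: |early     |
|magnetic  |
|dinosaur  |
|no  memory|
|red  salty|
|have      |
|elephant  |
|rock  rain|
|dog letter|
|in   night|
|train     |
|journey   |
|diamond   |
|why fruit |

Derivation:
Line 1: ['early'] (min_width=5, slack=5)
Line 2: ['magnetic'] (min_width=8, slack=2)
Line 3: ['dinosaur'] (min_width=8, slack=2)
Line 4: ['no', 'memory'] (min_width=9, slack=1)
Line 5: ['red', 'salty'] (min_width=9, slack=1)
Line 6: ['have'] (min_width=4, slack=6)
Line 7: ['elephant'] (min_width=8, slack=2)
Line 8: ['rock', 'rain'] (min_width=9, slack=1)
Line 9: ['dog', 'letter'] (min_width=10, slack=0)
Line 10: ['in', 'night'] (min_width=8, slack=2)
Line 11: ['train'] (min_width=5, slack=5)
Line 12: ['journey'] (min_width=7, slack=3)
Line 13: ['diamond'] (min_width=7, slack=3)
Line 14: ['why', 'fruit'] (min_width=9, slack=1)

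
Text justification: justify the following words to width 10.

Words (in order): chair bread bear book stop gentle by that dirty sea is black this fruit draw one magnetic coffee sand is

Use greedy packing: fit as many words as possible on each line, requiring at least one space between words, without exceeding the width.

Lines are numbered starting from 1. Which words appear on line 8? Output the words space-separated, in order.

Line 1: ['chair'] (min_width=5, slack=5)
Line 2: ['bread', 'bear'] (min_width=10, slack=0)
Line 3: ['book', 'stop'] (min_width=9, slack=1)
Line 4: ['gentle', 'by'] (min_width=9, slack=1)
Line 5: ['that', 'dirty'] (min_width=10, slack=0)
Line 6: ['sea', 'is'] (min_width=6, slack=4)
Line 7: ['black', 'this'] (min_width=10, slack=0)
Line 8: ['fruit', 'draw'] (min_width=10, slack=0)
Line 9: ['one'] (min_width=3, slack=7)
Line 10: ['magnetic'] (min_width=8, slack=2)
Line 11: ['coffee'] (min_width=6, slack=4)
Line 12: ['sand', 'is'] (min_width=7, slack=3)

Answer: fruit draw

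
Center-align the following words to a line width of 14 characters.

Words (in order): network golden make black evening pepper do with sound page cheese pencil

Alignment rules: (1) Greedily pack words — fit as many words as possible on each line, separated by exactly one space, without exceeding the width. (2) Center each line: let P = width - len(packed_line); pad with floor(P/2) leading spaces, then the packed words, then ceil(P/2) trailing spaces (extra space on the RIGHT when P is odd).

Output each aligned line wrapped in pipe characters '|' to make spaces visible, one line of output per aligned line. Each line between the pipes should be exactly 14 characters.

Line 1: ['network', 'golden'] (min_width=14, slack=0)
Line 2: ['make', 'black'] (min_width=10, slack=4)
Line 3: ['evening', 'pepper'] (min_width=14, slack=0)
Line 4: ['do', 'with', 'sound'] (min_width=13, slack=1)
Line 5: ['page', 'cheese'] (min_width=11, slack=3)
Line 6: ['pencil'] (min_width=6, slack=8)

Answer: |network golden|
|  make black  |
|evening pepper|
|do with sound |
| page cheese  |
|    pencil    |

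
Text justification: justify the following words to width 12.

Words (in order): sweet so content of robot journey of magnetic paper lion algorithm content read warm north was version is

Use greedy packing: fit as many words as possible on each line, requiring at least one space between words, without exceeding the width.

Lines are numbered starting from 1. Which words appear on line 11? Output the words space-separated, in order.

Answer: is

Derivation:
Line 1: ['sweet', 'so'] (min_width=8, slack=4)
Line 2: ['content', 'of'] (min_width=10, slack=2)
Line 3: ['robot'] (min_width=5, slack=7)
Line 4: ['journey', 'of'] (min_width=10, slack=2)
Line 5: ['magnetic'] (min_width=8, slack=4)
Line 6: ['paper', 'lion'] (min_width=10, slack=2)
Line 7: ['algorithm'] (min_width=9, slack=3)
Line 8: ['content', 'read'] (min_width=12, slack=0)
Line 9: ['warm', 'north'] (min_width=10, slack=2)
Line 10: ['was', 'version'] (min_width=11, slack=1)
Line 11: ['is'] (min_width=2, slack=10)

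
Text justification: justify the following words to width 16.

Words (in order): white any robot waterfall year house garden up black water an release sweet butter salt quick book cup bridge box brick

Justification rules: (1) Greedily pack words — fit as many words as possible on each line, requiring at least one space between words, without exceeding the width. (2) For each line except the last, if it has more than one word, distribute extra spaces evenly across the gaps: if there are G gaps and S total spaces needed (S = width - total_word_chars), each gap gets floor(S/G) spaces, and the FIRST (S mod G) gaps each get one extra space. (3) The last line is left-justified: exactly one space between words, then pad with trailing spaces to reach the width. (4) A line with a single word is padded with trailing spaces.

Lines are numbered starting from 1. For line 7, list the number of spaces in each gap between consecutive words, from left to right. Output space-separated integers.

Answer: 2 2

Derivation:
Line 1: ['white', 'any', 'robot'] (min_width=15, slack=1)
Line 2: ['waterfall', 'year'] (min_width=14, slack=2)
Line 3: ['house', 'garden', 'up'] (min_width=15, slack=1)
Line 4: ['black', 'water', 'an'] (min_width=14, slack=2)
Line 5: ['release', 'sweet'] (min_width=13, slack=3)
Line 6: ['butter', 'salt'] (min_width=11, slack=5)
Line 7: ['quick', 'book', 'cup'] (min_width=14, slack=2)
Line 8: ['bridge', 'box', 'brick'] (min_width=16, slack=0)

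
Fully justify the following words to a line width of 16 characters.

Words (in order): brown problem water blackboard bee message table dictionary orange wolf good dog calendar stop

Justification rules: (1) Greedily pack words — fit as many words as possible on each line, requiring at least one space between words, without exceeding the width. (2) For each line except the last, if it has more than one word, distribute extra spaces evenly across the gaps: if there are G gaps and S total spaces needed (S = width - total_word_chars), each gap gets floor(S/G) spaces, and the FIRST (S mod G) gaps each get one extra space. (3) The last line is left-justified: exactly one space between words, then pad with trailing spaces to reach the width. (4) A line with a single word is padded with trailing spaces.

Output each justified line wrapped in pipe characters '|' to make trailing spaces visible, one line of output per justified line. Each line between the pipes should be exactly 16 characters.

Line 1: ['brown', 'problem'] (min_width=13, slack=3)
Line 2: ['water', 'blackboard'] (min_width=16, slack=0)
Line 3: ['bee', 'message'] (min_width=11, slack=5)
Line 4: ['table', 'dictionary'] (min_width=16, slack=0)
Line 5: ['orange', 'wolf', 'good'] (min_width=16, slack=0)
Line 6: ['dog', 'calendar'] (min_width=12, slack=4)
Line 7: ['stop'] (min_width=4, slack=12)

Answer: |brown    problem|
|water blackboard|
|bee      message|
|table dictionary|
|orange wolf good|
|dog     calendar|
|stop            |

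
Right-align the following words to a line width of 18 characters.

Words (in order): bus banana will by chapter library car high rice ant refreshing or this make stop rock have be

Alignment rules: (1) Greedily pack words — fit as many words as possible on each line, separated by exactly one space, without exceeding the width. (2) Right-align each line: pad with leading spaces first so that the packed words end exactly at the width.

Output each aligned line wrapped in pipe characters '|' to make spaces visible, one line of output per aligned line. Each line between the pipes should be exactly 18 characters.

Line 1: ['bus', 'banana', 'will', 'by'] (min_width=18, slack=0)
Line 2: ['chapter', 'library'] (min_width=15, slack=3)
Line 3: ['car', 'high', 'rice', 'ant'] (min_width=17, slack=1)
Line 4: ['refreshing', 'or', 'this'] (min_width=18, slack=0)
Line 5: ['make', 'stop', 'rock'] (min_width=14, slack=4)
Line 6: ['have', 'be'] (min_width=7, slack=11)

Answer: |bus banana will by|
|   chapter library|
| car high rice ant|
|refreshing or this|
|    make stop rock|
|           have be|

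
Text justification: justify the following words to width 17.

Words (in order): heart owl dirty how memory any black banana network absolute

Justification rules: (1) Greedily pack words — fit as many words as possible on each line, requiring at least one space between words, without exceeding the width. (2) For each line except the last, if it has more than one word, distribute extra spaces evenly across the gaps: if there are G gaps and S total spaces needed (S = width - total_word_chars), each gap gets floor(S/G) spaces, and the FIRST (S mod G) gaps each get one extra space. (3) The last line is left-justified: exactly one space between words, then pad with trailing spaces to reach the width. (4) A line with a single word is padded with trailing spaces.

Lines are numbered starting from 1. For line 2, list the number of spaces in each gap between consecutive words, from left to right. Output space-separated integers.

Line 1: ['heart', 'owl', 'dirty'] (min_width=15, slack=2)
Line 2: ['how', 'memory', 'any'] (min_width=14, slack=3)
Line 3: ['black', 'banana'] (min_width=12, slack=5)
Line 4: ['network', 'absolute'] (min_width=16, slack=1)

Answer: 3 2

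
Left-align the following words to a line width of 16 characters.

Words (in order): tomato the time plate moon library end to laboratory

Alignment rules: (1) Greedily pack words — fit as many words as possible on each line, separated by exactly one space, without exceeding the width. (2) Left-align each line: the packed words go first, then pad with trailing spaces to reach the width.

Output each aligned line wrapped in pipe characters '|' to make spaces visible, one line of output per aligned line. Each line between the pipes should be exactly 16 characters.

Answer: |tomato the time |
|plate moon      |
|library end to  |
|laboratory      |

Derivation:
Line 1: ['tomato', 'the', 'time'] (min_width=15, slack=1)
Line 2: ['plate', 'moon'] (min_width=10, slack=6)
Line 3: ['library', 'end', 'to'] (min_width=14, slack=2)
Line 4: ['laboratory'] (min_width=10, slack=6)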